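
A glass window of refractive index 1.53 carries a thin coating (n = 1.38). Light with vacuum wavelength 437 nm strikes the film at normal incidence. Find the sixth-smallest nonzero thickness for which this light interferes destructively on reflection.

871 nm

Top surface (1.0 → 1.38): reflection off a higher-index medium gives a half-wave phase shift.
Ray reflecting at the bottom interface goes from n = 1.38 toward n = 1.53: a half-wave phase shift.
Net: no relative phase inversion (both shifts match).
With no net inversion, destructive interference in reflection requires 2 n t = (m + ½) λ.
The sixth-smallest nonzero thickness corresponds to m = 5: t = (m + ½) λ / (2 n) = 5.50 × 437 / (2 × 1.38) = 871 nm.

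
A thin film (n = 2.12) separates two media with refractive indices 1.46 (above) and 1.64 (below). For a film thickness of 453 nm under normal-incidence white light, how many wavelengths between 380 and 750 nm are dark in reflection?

Ray reflecting at the top interface goes from n = 1.46 toward n = 2.12: a half-wave phase shift.
Bottom surface (2.12 → 1.64): reflection off a lower-index medium gives no phase shift.
The two reflections differ by half a wavelength.
So the condition for destructive reflection is 2 n t = m λ.
λ = 2 n t / m = 1921 / m nm.
m=2: 960 nm (IR); m=3: 640 nm (visible); m=4: 480 nm (visible); m=5: 384 nm (visible); m=6: 320 nm (UV).

3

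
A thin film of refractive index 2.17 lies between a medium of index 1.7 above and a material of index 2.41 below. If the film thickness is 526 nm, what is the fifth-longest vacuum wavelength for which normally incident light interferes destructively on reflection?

507 nm

Ray reflecting at the top interface goes from n = 1.7 toward n = 2.17: a half-wave phase shift.
Ray reflecting at the bottom interface goes from n = 2.17 toward n = 2.41: a half-wave phase shift.
The two reflections carry the same phase change, so no net offset.
For dark reflection here: 2 n t = (m + ½) λ.
λ = 2 n t / (m + ½). The fifth-longest wavelength is m = 4: λ = 2 × 2.17 × 526 / 4.50 = 507 nm.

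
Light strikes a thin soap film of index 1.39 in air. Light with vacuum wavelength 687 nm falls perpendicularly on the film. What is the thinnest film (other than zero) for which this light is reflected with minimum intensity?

247 nm

At the upper boundary (n = 1.0 to n = 1.39) the reflected ray undergoes a half-wave phase shift.
Ray reflecting at the bottom interface goes from n = 1.39 toward n = 1.0: no phase shift.
The two reflections differ by half a wavelength.
With one net inversion, destructive interference in reflection requires 2 n t = m λ.
Minimum nonzero at m = 1: t = λ / (2 n) = 687 / (2 × 1.39) = 247 nm.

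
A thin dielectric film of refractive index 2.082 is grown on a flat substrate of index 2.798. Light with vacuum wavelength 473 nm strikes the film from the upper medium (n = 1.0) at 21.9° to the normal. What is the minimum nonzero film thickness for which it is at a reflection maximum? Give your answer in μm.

0.115 μm

At the upper boundary (n = 1.0 to n = 2.082) the reflected ray undergoes a half-wave phase shift.
At the lower boundary (n = 2.082 to n = 2.798) the reflected ray undergoes a half-wave phase shift.
Net: no relative phase inversion (both shifts match).
For maximum reflection here: 2 n t cos θ_r = m λ.
Snell's law: 1.0 sin 21.9° = 2.082 sin θ_r → sin θ_r = 0.179, cos θ_r = 0.984.
Minimum nonzero at m = 1: t = λ / (2 n cos θ_r) = 473 / (2 × 2.082 × 0.984) = 115 nm.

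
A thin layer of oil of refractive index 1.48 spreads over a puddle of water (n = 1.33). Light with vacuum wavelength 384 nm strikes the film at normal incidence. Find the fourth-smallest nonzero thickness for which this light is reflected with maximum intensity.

454 nm

At the upper boundary (n = 1.0 to n = 1.48) the reflected ray undergoes a half-wave phase shift.
Ray reflecting at the bottom interface goes from n = 1.48 toward n = 1.33: no phase shift.
The two reflections differ by half a wavelength.
For maximum reflection here: 2 n t = (m + ½) λ.
The fourth-smallest nonzero thickness corresponds to m = 3: t = (m + ½) λ / (2 n) = 3.50 × 384 / (2 × 1.48) = 454 nm.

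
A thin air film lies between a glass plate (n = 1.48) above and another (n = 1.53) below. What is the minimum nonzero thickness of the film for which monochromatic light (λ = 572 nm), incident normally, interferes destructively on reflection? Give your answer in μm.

0.286 μm

Ray reflecting at the top interface goes from n = 1.48 toward n = 1.0: no phase shift.
Ray reflecting at the bottom interface goes from n = 1.0 toward n = 1.53: a half-wave phase shift.
Net: one phase inversion between the two reflected rays.
So the condition for destructive reflection is 2 n t = m λ.
Minimum nonzero at m = 1: t = λ / (2 n) = 572 / (2 × 1.0) = 286 nm.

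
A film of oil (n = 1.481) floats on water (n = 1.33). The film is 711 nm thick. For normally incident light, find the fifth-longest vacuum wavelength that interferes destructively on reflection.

At the upper boundary (n = 1.0 to n = 1.481) the reflected ray undergoes a half-wave phase shift.
Ray reflecting at the bottom interface goes from n = 1.481 toward n = 1.33: no phase shift.
Exactly one π shift → a net half-wave offset.
For weak reflection here: 2 n t = m λ.
λ = 2 n t / m. The fifth-longest wavelength is m = 5: λ = 2 × 1.481 × 711 / 5.00 = 421 nm.

421 nm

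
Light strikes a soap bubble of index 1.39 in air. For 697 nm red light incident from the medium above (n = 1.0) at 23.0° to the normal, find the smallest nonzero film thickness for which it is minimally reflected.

261 nm

At the upper boundary (n = 1.0 to n = 1.39) the reflected ray undergoes a half-wave phase shift.
Ray reflecting at the bottom interface goes from n = 1.39 toward n = 1.0: no phase shift.
Exactly one π shift → a net half-wave offset.
So the condition for destructive reflection is 2 n t cos θ_r = m λ.
Snell's law: 1.0 sin 23.0° = 1.39 sin θ_r → sin θ_r = 0.281, cos θ_r = 0.960.
Minimum nonzero at m = 1: t = λ / (2 n cos θ_r) = 697 / (2 × 1.39 × 0.960) = 261 nm.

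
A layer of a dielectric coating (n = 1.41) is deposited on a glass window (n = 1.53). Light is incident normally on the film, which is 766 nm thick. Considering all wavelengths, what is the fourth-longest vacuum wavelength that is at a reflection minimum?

Top surface (1.0 → 1.41): reflection off a higher-index medium gives a half-wave phase shift.
Bottom surface (1.41 → 1.53): reflection off a higher-index medium gives a half-wave phase shift.
The two reflections carry the same phase change, so no net offset.
So the condition for destructive reflection is 2 n t = (m + ½) λ.
λ = 2 n t / (m + ½). The fourth-longest wavelength is m = 3: λ = 2 × 1.41 × 766 / 3.50 = 617 nm.

617 nm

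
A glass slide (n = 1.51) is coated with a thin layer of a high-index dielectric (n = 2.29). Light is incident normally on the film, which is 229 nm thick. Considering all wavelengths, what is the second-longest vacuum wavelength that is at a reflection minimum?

At the upper boundary (n = 1.0 to n = 2.29) the reflected ray undergoes a half-wave phase shift.
At the lower boundary (n = 2.29 to n = 1.51) the reflected ray undergoes no phase shift.
Net: one phase inversion between the two reflected rays.
For dark reflection here: 2 n t = m λ.
λ = 2 n t / m. The second-longest wavelength is m = 2: λ = 2 × 2.29 × 229 / 2.00 = 524 nm.

524 nm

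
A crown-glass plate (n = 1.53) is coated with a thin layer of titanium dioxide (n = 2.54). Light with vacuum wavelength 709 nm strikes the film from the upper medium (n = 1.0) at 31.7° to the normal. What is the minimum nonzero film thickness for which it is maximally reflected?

Ray reflecting at the top interface goes from n = 1.0 toward n = 2.54: a half-wave phase shift.
At the lower boundary (n = 2.54 to n = 1.53) the reflected ray undergoes no phase shift.
Net: one phase inversion between the two reflected rays.
So the condition for constructive reflection is 2 n t cos θ_r = (m + ½) λ.
Snell's law: 1.0 sin 31.7° = 2.54 sin θ_r → sin θ_r = 0.207, cos θ_r = 0.978.
Minimum at m = 0: t = λ / (4 n cos θ_r) = 709 / (4 × 2.54 × 0.978) = 71.3 nm.

71.3 nm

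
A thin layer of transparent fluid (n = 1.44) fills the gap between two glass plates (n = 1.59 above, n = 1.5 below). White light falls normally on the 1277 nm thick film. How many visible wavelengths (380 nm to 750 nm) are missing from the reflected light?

5

At the upper boundary (n = 1.59 to n = 1.44) the reflected ray undergoes no phase shift.
Ray reflecting at the bottom interface goes from n = 1.44 toward n = 1.5: a half-wave phase shift.
Exactly one π shift → a net half-wave offset.
With one net inversion, destructive interference in reflection requires 2 n t = m λ.
λ = 2 n t / m = 3678 / m nm.
m=4: 919 nm (IR); m=5: 736 nm (visible); m=6: 613 nm (visible); m=7: 525 nm (visible); m=8: 460 nm (visible); m=9: 409 nm (visible); m=10: 368 nm (UV).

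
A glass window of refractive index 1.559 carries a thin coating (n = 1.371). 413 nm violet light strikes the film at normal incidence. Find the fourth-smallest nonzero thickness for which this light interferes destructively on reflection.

Ray reflecting at the top interface goes from n = 1.0 toward n = 1.371: a half-wave phase shift.
At the lower boundary (n = 1.371 to n = 1.559) the reflected ray undergoes a half-wave phase shift.
Zero or two π shifts → no net half-wave offset.
With no net inversion, destructive interference in reflection requires 2 n t = (m + ½) λ.
The fourth-smallest nonzero thickness corresponds to m = 3: t = (m + ½) λ / (2 n) = 3.50 × 413 / (2 × 1.371) = 527 nm.

527 nm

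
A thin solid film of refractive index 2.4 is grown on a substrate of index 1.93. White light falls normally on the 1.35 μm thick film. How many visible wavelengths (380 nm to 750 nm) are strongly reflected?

8

Top surface (1.0 → 2.4): reflection off a higher-index medium gives a half-wave phase shift.
At the lower boundary (n = 2.4 to n = 1.93) the reflected ray undergoes no phase shift.
The two reflections differ by half a wavelength.
So the condition for constructive reflection is 2 n t = (m + ½) λ.
λ = 2 n t / (m + ½) = 6480 / (m + ½) nm.
m=8: 762 nm (IR); m=9: 682 nm (visible); m=10: 617 nm (visible); m=11: 563 nm (visible); m=12: 518 nm (visible); m=13: 480 nm (visible); m=14: 447 nm (visible); m=15: 418 nm (visible); m=16: 393 nm (visible); m=17: 370 nm (UV).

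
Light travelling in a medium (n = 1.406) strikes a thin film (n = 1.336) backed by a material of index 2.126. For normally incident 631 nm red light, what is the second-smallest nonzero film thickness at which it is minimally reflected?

472 nm

At the upper boundary (n = 1.406 to n = 1.336) the reflected ray undergoes no phase shift.
Bottom surface (1.336 → 2.126): reflection off a higher-index medium gives a half-wave phase shift.
The two reflections differ by half a wavelength.
With one net inversion, destructive interference in reflection requires 2 n t = m λ.
The second-smallest nonzero thickness corresponds to m = 2: t = m λ / (2 n) = 2.00 × 631 / (2 × 1.336) = 472 nm.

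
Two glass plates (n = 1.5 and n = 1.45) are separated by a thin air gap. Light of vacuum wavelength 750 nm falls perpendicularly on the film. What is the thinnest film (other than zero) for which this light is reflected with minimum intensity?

Top surface (1.5 → 1.0): reflection off a lower-index medium gives no phase shift.
Ray reflecting at the bottom interface goes from n = 1.0 toward n = 1.45: a half-wave phase shift.
Net: one phase inversion between the two reflected rays.
With one net inversion, destructive interference in reflection requires 2 n t = m λ.
Minimum nonzero at m = 1: t = λ / (2 n) = 750 / (2 × 1.0) = 375 nm.

375 nm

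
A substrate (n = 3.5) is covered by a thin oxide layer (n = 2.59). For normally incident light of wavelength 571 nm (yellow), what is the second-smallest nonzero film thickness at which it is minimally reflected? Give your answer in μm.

Ray reflecting at the top interface goes from n = 1.0 toward n = 2.59: a half-wave phase shift.
Ray reflecting at the bottom interface goes from n = 2.59 toward n = 3.5: a half-wave phase shift.
Net: no relative phase inversion (both shifts match).
For weak reflection here: 2 n t = (m + ½) λ.
The second-smallest nonzero thickness corresponds to m = 1: t = (m + ½) λ / (2 n) = 1.50 × 571 / (2 × 2.59) = 165 nm.

0.165 μm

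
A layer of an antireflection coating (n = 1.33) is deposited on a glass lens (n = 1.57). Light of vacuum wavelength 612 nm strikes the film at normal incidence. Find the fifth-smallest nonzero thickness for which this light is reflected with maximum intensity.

Top surface (1.0 → 1.33): reflection off a higher-index medium gives a half-wave phase shift.
Ray reflecting at the bottom interface goes from n = 1.33 toward n = 1.57: a half-wave phase shift.
Zero or two π shifts → no net half-wave offset.
So the condition for constructive reflection is 2 n t = m λ.
The fifth-smallest nonzero thickness corresponds to m = 5: t = m λ / (2 n) = 5.00 × 612 / (2 × 1.33) = 1150 nm.

1150 nm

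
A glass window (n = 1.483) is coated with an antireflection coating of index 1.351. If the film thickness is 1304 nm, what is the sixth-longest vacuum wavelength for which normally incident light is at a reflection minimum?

Top surface (1.0 → 1.351): reflection off a higher-index medium gives a half-wave phase shift.
Ray reflecting at the bottom interface goes from n = 1.351 toward n = 1.483: a half-wave phase shift.
The two reflections carry the same phase change, so no net offset.
So the condition for destructive reflection is 2 n t = (m + ½) λ.
λ = 2 n t / (m + ½). The sixth-longest wavelength is m = 5: λ = 2 × 1.351 × 1304 / 5.50 = 641 nm.

641 nm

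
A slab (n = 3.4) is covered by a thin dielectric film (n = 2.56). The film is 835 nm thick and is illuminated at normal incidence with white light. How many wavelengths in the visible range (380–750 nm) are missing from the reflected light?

5

At the upper boundary (n = 1.0 to n = 2.56) the reflected ray undergoes a half-wave phase shift.
At the lower boundary (n = 2.56 to n = 3.4) the reflected ray undergoes a half-wave phase shift.
The two reflections carry the same phase change, so no net offset.
So the condition for destructive reflection is 2 n t = (m + ½) λ.
λ = 2 n t / (m + ½) = 4275 / (m + ½) nm.
m=5: 777 nm (IR); m=6: 658 nm (visible); m=7: 570 nm (visible); m=8: 503 nm (visible); m=9: 450 nm (visible); m=10: 407 nm (visible); m=11: 372 nm (UV).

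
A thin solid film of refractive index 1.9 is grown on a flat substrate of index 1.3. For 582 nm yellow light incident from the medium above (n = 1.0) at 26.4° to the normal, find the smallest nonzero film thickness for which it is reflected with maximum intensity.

78.8 nm

At the upper boundary (n = 1.0 to n = 1.9) the reflected ray undergoes a half-wave phase shift.
At the lower boundary (n = 1.9 to n = 1.3) the reflected ray undergoes no phase shift.
The two reflections differ by half a wavelength.
For maximum reflection here: 2 n t cos θ_r = (m + ½) λ.
Snell's law: 1.0 sin 26.4° = 1.9 sin θ_r → sin θ_r = 0.234, cos θ_r = 0.972.
Minimum at m = 0: t = λ / (4 n cos θ_r) = 582 / (4 × 1.9 × 0.972) = 78.8 nm.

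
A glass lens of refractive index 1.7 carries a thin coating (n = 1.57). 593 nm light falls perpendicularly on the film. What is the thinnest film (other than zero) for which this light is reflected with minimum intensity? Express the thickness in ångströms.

Ray reflecting at the top interface goes from n = 1.0 toward n = 1.57: a half-wave phase shift.
At the lower boundary (n = 1.57 to n = 1.7) the reflected ray undergoes a half-wave phase shift.
The two reflections carry the same phase change, so no net offset.
For dark reflection here: 2 n t = (m + ½) λ.
Minimum at m = 0: t = λ / (4 n) = 593 / (4 × 1.57) = 94.4 nm.

944 Å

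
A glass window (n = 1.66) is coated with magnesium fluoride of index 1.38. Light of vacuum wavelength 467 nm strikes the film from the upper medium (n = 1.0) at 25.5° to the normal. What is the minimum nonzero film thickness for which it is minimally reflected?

89.0 nm

Ray reflecting at the top interface goes from n = 1.0 toward n = 1.38: a half-wave phase shift.
Ray reflecting at the bottom interface goes from n = 1.38 toward n = 1.66: a half-wave phase shift.
The two reflections carry the same phase change, so no net offset.
For dark reflection here: 2 n t cos θ_r = (m + ½) λ.
Snell's law: 1.0 sin 25.5° = 1.38 sin θ_r → sin θ_r = 0.312, cos θ_r = 0.950.
Minimum at m = 0: t = λ / (4 n cos θ_r) = 467 / (4 × 1.38 × 0.950) = 89.0 nm.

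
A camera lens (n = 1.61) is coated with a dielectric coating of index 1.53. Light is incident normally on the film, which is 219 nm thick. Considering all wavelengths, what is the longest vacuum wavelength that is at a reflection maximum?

670 nm

Top surface (1.0 → 1.53): reflection off a higher-index medium gives a half-wave phase shift.
At the lower boundary (n = 1.53 to n = 1.61) the reflected ray undergoes a half-wave phase shift.
Net: no relative phase inversion (both shifts match).
For bright reflection here: 2 n t = m λ.
λ = 2 n t / m. The longest wavelength is m = 1: λ = 2 × 1.53 × 219 / 1.00 = 670 nm.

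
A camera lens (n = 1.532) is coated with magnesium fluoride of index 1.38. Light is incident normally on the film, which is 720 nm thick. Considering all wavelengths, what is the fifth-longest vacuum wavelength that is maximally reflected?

At the upper boundary (n = 1.0 to n = 1.38) the reflected ray undergoes a half-wave phase shift.
At the lower boundary (n = 1.38 to n = 1.532) the reflected ray undergoes a half-wave phase shift.
Zero or two π shifts → no net half-wave offset.
For strong reflection here: 2 n t = m λ.
λ = 2 n t / m. The fifth-longest wavelength is m = 5: λ = 2 × 1.38 × 720 / 5.00 = 397 nm.

397 nm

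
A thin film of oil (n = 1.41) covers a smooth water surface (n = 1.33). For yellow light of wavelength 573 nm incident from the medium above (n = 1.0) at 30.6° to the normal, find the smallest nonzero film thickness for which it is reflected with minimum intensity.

Ray reflecting at the top interface goes from n = 1.0 toward n = 1.41: a half-wave phase shift.
At the lower boundary (n = 1.41 to n = 1.33) the reflected ray undergoes no phase shift.
The two reflections differ by half a wavelength.
For dark reflection here: 2 n t cos θ_r = m λ.
Snell's law: 1.0 sin 30.6° = 1.41 sin θ_r → sin θ_r = 0.361, cos θ_r = 0.933.
Minimum nonzero at m = 1: t = λ / (2 n cos θ_r) = 573 / (2 × 1.41 × 0.933) = 218 nm.

218 nm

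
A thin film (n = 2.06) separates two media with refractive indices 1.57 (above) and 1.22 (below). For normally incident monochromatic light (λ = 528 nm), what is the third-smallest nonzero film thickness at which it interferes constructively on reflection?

At the upper boundary (n = 1.57 to n = 2.06) the reflected ray undergoes a half-wave phase shift.
Bottom surface (2.06 → 1.22): reflection off a lower-index medium gives no phase shift.
Exactly one π shift → a net half-wave offset.
For bright reflection here: 2 n t = (m + ½) λ.
The third-smallest nonzero thickness corresponds to m = 2: t = (m + ½) λ / (2 n) = 2.50 × 528 / (2 × 2.06) = 320 nm.

320 nm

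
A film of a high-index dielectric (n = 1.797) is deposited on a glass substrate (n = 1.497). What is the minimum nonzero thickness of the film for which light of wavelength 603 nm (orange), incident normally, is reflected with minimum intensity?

168 nm

Top surface (1.0 → 1.797): reflection off a higher-index medium gives a half-wave phase shift.
Bottom surface (1.797 → 1.497): reflection off a lower-index medium gives no phase shift.
Exactly one π shift → a net half-wave offset.
For minimum reflection here: 2 n t = m λ.
Minimum nonzero at m = 1: t = λ / (2 n) = 603 / (2 × 1.797) = 168 nm.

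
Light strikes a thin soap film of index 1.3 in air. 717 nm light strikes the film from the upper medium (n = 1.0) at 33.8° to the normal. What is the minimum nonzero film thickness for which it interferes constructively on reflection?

Top surface (1.0 → 1.3): reflection off a higher-index medium gives a half-wave phase shift.
At the lower boundary (n = 1.3 to n = 1.0) the reflected ray undergoes no phase shift.
Exactly one π shift → a net half-wave offset.
So the condition for constructive reflection is 2 n t cos θ_r = (m + ½) λ.
Snell's law: 1.0 sin 33.8° = 1.3 sin θ_r → sin θ_r = 0.428, cos θ_r = 0.904.
Minimum at m = 0: t = λ / (4 n cos θ_r) = 717 / (4 × 1.3 × 0.904) = 153 nm.

153 nm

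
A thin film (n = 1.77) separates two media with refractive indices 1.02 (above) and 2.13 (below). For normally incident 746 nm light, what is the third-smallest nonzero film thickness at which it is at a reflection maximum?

632 nm

Ray reflecting at the top interface goes from n = 1.02 toward n = 1.77: a half-wave phase shift.
At the lower boundary (n = 1.77 to n = 2.13) the reflected ray undergoes a half-wave phase shift.
Net: no relative phase inversion (both shifts match).
With no net inversion, constructive interference in reflection requires 2 n t = m λ.
The third-smallest nonzero thickness corresponds to m = 3: t = m λ / (2 n) = 3.00 × 746 / (2 × 1.77) = 632 nm.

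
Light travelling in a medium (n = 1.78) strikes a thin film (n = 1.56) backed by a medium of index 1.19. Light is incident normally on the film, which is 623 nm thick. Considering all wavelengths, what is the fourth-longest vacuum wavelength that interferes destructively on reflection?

555 nm

At the upper boundary (n = 1.78 to n = 1.56) the reflected ray undergoes no phase shift.
At the lower boundary (n = 1.56 to n = 1.19) the reflected ray undergoes no phase shift.
Net: no relative phase inversion (both shifts match).
With no net inversion, destructive interference in reflection requires 2 n t = (m + ½) λ.
λ = 2 n t / (m + ½). The fourth-longest wavelength is m = 3: λ = 2 × 1.56 × 623 / 3.50 = 555 nm.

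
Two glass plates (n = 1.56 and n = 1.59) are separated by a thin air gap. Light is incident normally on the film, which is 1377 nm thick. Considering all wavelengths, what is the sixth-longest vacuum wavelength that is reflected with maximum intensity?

501 nm

Top surface (1.56 → 1.0): reflection off a lower-index medium gives no phase shift.
At the lower boundary (n = 1.0 to n = 1.59) the reflected ray undergoes a half-wave phase shift.
Exactly one π shift → a net half-wave offset.
For bright reflection here: 2 n t = (m + ½) λ.
λ = 2 n t / (m + ½). The sixth-longest wavelength is m = 5: λ = 2 × 1.0 × 1377 / 5.50 = 501 nm.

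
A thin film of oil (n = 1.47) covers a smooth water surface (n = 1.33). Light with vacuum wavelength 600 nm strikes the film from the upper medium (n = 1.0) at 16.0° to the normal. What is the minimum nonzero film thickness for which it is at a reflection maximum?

104 nm

At the upper boundary (n = 1.0 to n = 1.47) the reflected ray undergoes a half-wave phase shift.
At the lower boundary (n = 1.47 to n = 1.33) the reflected ray undergoes no phase shift.
The two reflections differ by half a wavelength.
For maximum reflection here: 2 n t cos θ_r = (m + ½) λ.
Snell's law: 1.0 sin 16.0° = 1.47 sin θ_r → sin θ_r = 0.188, cos θ_r = 0.982.
Minimum at m = 0: t = λ / (4 n cos θ_r) = 600 / (4 × 1.47 × 0.982) = 104 nm.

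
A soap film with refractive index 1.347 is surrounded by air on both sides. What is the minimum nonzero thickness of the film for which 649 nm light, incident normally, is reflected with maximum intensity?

120 nm

Ray reflecting at the top interface goes from n = 1.0 toward n = 1.347: a half-wave phase shift.
Ray reflecting at the bottom interface goes from n = 1.347 toward n = 1.0: no phase shift.
The two reflections differ by half a wavelength.
So the condition for constructive reflection is 2 n t = (m + ½) λ.
Minimum at m = 0: t = λ / (4 n) = 649 / (4 × 1.347) = 120 nm.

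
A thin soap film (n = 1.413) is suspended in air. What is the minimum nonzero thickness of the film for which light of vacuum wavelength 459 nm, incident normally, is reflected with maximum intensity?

81.2 nm

Top surface (1.0 → 1.413): reflection off a higher-index medium gives a half-wave phase shift.
At the lower boundary (n = 1.413 to n = 1.0) the reflected ray undergoes no phase shift.
Net: one phase inversion between the two reflected rays.
For strong reflection here: 2 n t = (m + ½) λ.
Minimum at m = 0: t = λ / (4 n) = 459 / (4 × 1.413) = 81.2 nm.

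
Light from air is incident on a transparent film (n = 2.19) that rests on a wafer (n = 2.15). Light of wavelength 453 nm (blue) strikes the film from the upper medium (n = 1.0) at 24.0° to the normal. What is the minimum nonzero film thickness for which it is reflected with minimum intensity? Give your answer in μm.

0.105 μm

Ray reflecting at the top interface goes from n = 1.0 toward n = 2.19: a half-wave phase shift.
Bottom surface (2.19 → 2.15): reflection off a lower-index medium gives no phase shift.
Net: one phase inversion between the two reflected rays.
So the condition for destructive reflection is 2 n t cos θ_r = m λ.
Snell's law: 1.0 sin 24.0° = 2.19 sin θ_r → sin θ_r = 0.186, cos θ_r = 0.983.
Minimum nonzero at m = 1: t = λ / (2 n cos θ_r) = 453 / (2 × 2.19 × 0.983) = 105 nm.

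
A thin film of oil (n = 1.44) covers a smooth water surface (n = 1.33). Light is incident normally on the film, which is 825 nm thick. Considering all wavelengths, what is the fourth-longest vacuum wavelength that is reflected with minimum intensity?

594 nm

Top surface (1.0 → 1.44): reflection off a higher-index medium gives a half-wave phase shift.
At the lower boundary (n = 1.44 to n = 1.33) the reflected ray undergoes no phase shift.
Net: one phase inversion between the two reflected rays.
For minimum reflection here: 2 n t = m λ.
λ = 2 n t / m. The fourth-longest wavelength is m = 4: λ = 2 × 1.44 × 825 / 4.00 = 594 nm.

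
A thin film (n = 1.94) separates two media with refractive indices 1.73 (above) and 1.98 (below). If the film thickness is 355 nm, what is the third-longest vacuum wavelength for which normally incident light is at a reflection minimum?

Ray reflecting at the top interface goes from n = 1.73 toward n = 1.94: a half-wave phase shift.
Ray reflecting at the bottom interface goes from n = 1.94 toward n = 1.98: a half-wave phase shift.
Net: no relative phase inversion (both shifts match).
With no net inversion, destructive interference in reflection requires 2 n t = (m + ½) λ.
λ = 2 n t / (m + ½). The third-longest wavelength is m = 2: λ = 2 × 1.94 × 355 / 2.50 = 551 nm.

551 nm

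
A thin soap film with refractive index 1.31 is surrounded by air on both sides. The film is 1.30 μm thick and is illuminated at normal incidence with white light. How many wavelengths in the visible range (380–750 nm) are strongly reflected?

4

At the upper boundary (n = 1.0 to n = 1.31) the reflected ray undergoes a half-wave phase shift.
At the lower boundary (n = 1.31 to n = 1.0) the reflected ray undergoes no phase shift.
Net: one phase inversion between the two reflected rays.
For strong reflection here: 2 n t = (m + ½) λ.
λ = 2 n t / (m + ½) = 3406 / (m + ½) nm.
m=4: 757 nm (IR); m=5: 619 nm (visible); m=6: 524 nm (visible); m=7: 454 nm (visible); m=8: 401 nm (visible); m=9: 359 nm (UV).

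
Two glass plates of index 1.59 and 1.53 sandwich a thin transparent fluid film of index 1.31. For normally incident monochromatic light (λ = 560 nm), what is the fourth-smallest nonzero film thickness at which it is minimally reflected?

855 nm

At the upper boundary (n = 1.59 to n = 1.31) the reflected ray undergoes no phase shift.
Bottom surface (1.31 → 1.53): reflection off a higher-index medium gives a half-wave phase shift.
Net: one phase inversion between the two reflected rays.
With one net inversion, destructive interference in reflection requires 2 n t = m λ.
The fourth-smallest nonzero thickness corresponds to m = 4: t = m λ / (2 n) = 4.00 × 560 / (2 × 1.31) = 855 nm.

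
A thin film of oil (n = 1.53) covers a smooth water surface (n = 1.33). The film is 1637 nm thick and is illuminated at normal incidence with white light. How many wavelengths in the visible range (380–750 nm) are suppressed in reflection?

7

Ray reflecting at the top interface goes from n = 1.0 toward n = 1.53: a half-wave phase shift.
Ray reflecting at the bottom interface goes from n = 1.53 toward n = 1.33: no phase shift.
Exactly one π shift → a net half-wave offset.
With one net inversion, destructive interference in reflection requires 2 n t = m λ.
λ = 2 n t / m = 5009 / m nm.
m=6: 835 nm (IR); m=7: 716 nm (visible); m=8: 626 nm (visible); m=9: 557 nm (visible); m=10: 501 nm (visible); m=11: 455 nm (visible); m=12: 417 nm (visible); m=13: 385 nm (visible); m=14: 358 nm (UV).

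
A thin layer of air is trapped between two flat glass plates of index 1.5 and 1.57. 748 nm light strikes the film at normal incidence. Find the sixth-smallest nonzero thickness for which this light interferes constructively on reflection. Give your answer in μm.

2.06 μm

Top surface (1.5 → 1.0): reflection off a lower-index medium gives no phase shift.
Ray reflecting at the bottom interface goes from n = 1.0 toward n = 1.57: a half-wave phase shift.
Exactly one π shift → a net half-wave offset.
With one net inversion, constructive interference in reflection requires 2 n t = (m + ½) λ.
The sixth-smallest nonzero thickness corresponds to m = 5: t = (m + ½) λ / (2 n) = 5.50 × 748 / (2 × 1.0) = 2057 nm.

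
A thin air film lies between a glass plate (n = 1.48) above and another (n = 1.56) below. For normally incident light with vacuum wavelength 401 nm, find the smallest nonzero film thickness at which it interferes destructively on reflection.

At the upper boundary (n = 1.48 to n = 1.0) the reflected ray undergoes no phase shift.
At the lower boundary (n = 1.0 to n = 1.56) the reflected ray undergoes a half-wave phase shift.
Exactly one π shift → a net half-wave offset.
With one net inversion, destructive interference in reflection requires 2 n t = m λ.
Minimum nonzero at m = 1: t = λ / (2 n) = 401 / (2 × 1.0) = 201 nm.

201 nm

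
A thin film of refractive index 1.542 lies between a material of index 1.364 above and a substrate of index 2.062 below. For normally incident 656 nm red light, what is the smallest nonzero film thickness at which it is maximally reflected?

213 nm

At the upper boundary (n = 1.364 to n = 1.542) the reflected ray undergoes a half-wave phase shift.
Ray reflecting at the bottom interface goes from n = 1.542 toward n = 2.062: a half-wave phase shift.
Net: no relative phase inversion (both shifts match).
For maximum reflection here: 2 n t = m λ.
The smallest nonzero thickness corresponds to m = 1: t = m λ / (2 n) = 1.00 × 656 / (2 × 1.542) = 213 nm.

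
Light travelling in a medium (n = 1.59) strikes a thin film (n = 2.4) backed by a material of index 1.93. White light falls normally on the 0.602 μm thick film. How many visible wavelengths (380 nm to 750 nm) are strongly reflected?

4

At the upper boundary (n = 1.59 to n = 2.4) the reflected ray undergoes a half-wave phase shift.
At the lower boundary (n = 2.4 to n = 1.93) the reflected ray undergoes no phase shift.
Exactly one π shift → a net half-wave offset.
For maximum reflection here: 2 n t = (m + ½) λ.
λ = 2 n t / (m + ½) = 2890 / (m + ½) nm.
m=3: 826 nm (IR); m=4: 642 nm (visible); m=5: 525 nm (visible); m=6: 445 nm (visible); m=7: 385 nm (visible); m=8: 340 nm (UV).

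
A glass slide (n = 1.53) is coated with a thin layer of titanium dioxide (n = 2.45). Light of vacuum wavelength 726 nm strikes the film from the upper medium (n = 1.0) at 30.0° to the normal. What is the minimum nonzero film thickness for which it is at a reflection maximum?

75.7 nm

Top surface (1.0 → 2.45): reflection off a higher-index medium gives a half-wave phase shift.
Ray reflecting at the bottom interface goes from n = 2.45 toward n = 1.53: no phase shift.
The two reflections differ by half a wavelength.
With one net inversion, constructive interference in reflection requires 2 n t cos θ_r = (m + ½) λ.
Snell's law: 1.0 sin 30.0° = 2.45 sin θ_r → sin θ_r = 0.204, cos θ_r = 0.979.
Minimum at m = 0: t = λ / (4 n cos θ_r) = 726 / (4 × 2.45 × 0.979) = 75.7 nm.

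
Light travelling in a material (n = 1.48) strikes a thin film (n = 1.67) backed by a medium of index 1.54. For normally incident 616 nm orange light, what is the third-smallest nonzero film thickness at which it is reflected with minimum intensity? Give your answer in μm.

Top surface (1.48 → 1.67): reflection off a higher-index medium gives a half-wave phase shift.
Ray reflecting at the bottom interface goes from n = 1.67 toward n = 1.54: no phase shift.
Exactly one π shift → a net half-wave offset.
So the condition for destructive reflection is 2 n t = m λ.
The third-smallest nonzero thickness corresponds to m = 3: t = m λ / (2 n) = 3.00 × 616 / (2 × 1.67) = 553 nm.

0.553 μm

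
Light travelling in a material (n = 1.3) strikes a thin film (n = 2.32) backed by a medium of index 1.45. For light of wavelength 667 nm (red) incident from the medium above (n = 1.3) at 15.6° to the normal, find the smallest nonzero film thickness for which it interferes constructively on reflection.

72.7 nm

At the upper boundary (n = 1.3 to n = 2.32) the reflected ray undergoes a half-wave phase shift.
Bottom surface (2.32 → 1.45): reflection off a lower-index medium gives no phase shift.
The two reflections differ by half a wavelength.
For strong reflection here: 2 n t cos θ_r = (m + ½) λ.
Snell's law: 1.3 sin 15.6° = 2.32 sin θ_r → sin θ_r = 0.151, cos θ_r = 0.989.
Minimum at m = 0: t = λ / (4 n cos θ_r) = 667 / (4 × 2.32 × 0.989) = 72.7 nm.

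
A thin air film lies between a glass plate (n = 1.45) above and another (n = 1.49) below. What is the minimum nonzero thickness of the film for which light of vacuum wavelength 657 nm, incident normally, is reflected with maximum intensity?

164 nm

Ray reflecting at the top interface goes from n = 1.45 toward n = 1.0: no phase shift.
At the lower boundary (n = 1.0 to n = 1.49) the reflected ray undergoes a half-wave phase shift.
Net: one phase inversion between the two reflected rays.
With one net inversion, constructive interference in reflection requires 2 n t = (m + ½) λ.
Minimum at m = 0: t = λ / (4 n) = 657 / (4 × 1.0) = 164 nm.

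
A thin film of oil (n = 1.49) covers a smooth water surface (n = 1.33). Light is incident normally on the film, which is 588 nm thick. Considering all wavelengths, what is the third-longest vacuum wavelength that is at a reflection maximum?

Ray reflecting at the top interface goes from n = 1.0 toward n = 1.49: a half-wave phase shift.
At the lower boundary (n = 1.49 to n = 1.33) the reflected ray undergoes no phase shift.
Net: one phase inversion between the two reflected rays.
So the condition for constructive reflection is 2 n t = (m + ½) λ.
λ = 2 n t / (m + ½). The third-longest wavelength is m = 2: λ = 2 × 1.49 × 588 / 2.50 = 701 nm.

701 nm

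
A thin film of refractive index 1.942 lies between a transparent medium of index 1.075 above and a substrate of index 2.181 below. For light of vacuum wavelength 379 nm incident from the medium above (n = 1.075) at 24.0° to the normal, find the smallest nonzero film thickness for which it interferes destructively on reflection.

Top surface (1.075 → 1.942): reflection off a higher-index medium gives a half-wave phase shift.
At the lower boundary (n = 1.942 to n = 2.181) the reflected ray undergoes a half-wave phase shift.
Zero or two π shifts → no net half-wave offset.
With no net inversion, destructive interference in reflection requires 2 n t cos θ_r = (m + ½) λ.
Snell's law: 1.075 sin 24.0° = 1.942 sin θ_r → sin θ_r = 0.225, cos θ_r = 0.974.
Minimum at m = 0: t = λ / (4 n cos θ_r) = 379 / (4 × 1.942 × 0.974) = 50.1 nm.

50.1 nm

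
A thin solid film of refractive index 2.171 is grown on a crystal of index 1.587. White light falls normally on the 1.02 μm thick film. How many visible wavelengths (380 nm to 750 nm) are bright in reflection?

6

Top surface (1.0 → 2.171): reflection off a higher-index medium gives a half-wave phase shift.
Ray reflecting at the bottom interface goes from n = 2.171 toward n = 1.587: no phase shift.
The two reflections differ by half a wavelength.
So the condition for constructive reflection is 2 n t = (m + ½) λ.
λ = 2 n t / (m + ½) = 4429 / (m + ½) nm.
m=5: 805 nm (IR); m=6: 681 nm (visible); m=7: 591 nm (visible); m=8: 521 nm (visible); m=9: 466 nm (visible); m=10: 422 nm (visible); m=11: 385 nm (visible); m=12: 354 nm (UV).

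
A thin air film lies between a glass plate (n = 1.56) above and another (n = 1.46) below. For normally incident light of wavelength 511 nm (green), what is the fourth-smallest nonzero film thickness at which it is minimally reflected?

1022 nm

Ray reflecting at the top interface goes from n = 1.56 toward n = 1.0: no phase shift.
Bottom surface (1.0 → 1.46): reflection off a higher-index medium gives a half-wave phase shift.
Net: one phase inversion between the two reflected rays.
For dark reflection here: 2 n t = m λ.
The fourth-smallest nonzero thickness corresponds to m = 4: t = m λ / (2 n) = 4.00 × 511 / (2 × 1.0) = 1022 nm.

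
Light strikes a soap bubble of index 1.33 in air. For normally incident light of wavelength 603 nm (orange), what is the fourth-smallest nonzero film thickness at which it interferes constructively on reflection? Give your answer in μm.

0.793 μm

Top surface (1.0 → 1.33): reflection off a higher-index medium gives a half-wave phase shift.
Ray reflecting at the bottom interface goes from n = 1.33 toward n = 1.0: no phase shift.
The two reflections differ by half a wavelength.
So the condition for constructive reflection is 2 n t = (m + ½) λ.
The fourth-smallest nonzero thickness corresponds to m = 3: t = (m + ½) λ / (2 n) = 3.50 × 603 / (2 × 1.33) = 793 nm.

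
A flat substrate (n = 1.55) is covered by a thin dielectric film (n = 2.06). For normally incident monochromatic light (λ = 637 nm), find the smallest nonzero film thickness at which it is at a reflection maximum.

Ray reflecting at the top interface goes from n = 1.0 toward n = 2.06: a half-wave phase shift.
Bottom surface (2.06 → 1.55): reflection off a lower-index medium gives no phase shift.
Exactly one π shift → a net half-wave offset.
With one net inversion, constructive interference in reflection requires 2 n t = (m + ½) λ.
Minimum at m = 0: t = λ / (4 n) = 637 / (4 × 2.06) = 77.3 nm.

77.3 nm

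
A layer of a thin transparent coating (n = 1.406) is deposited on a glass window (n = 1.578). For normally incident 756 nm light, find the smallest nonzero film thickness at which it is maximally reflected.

At the upper boundary (n = 1.0 to n = 1.406) the reflected ray undergoes a half-wave phase shift.
Ray reflecting at the bottom interface goes from n = 1.406 toward n = 1.578: a half-wave phase shift.
Zero or two π shifts → no net half-wave offset.
So the condition for constructive reflection is 2 n t = m λ.
Minimum nonzero at m = 1: t = λ / (2 n) = 756 / (2 × 1.406) = 269 nm.

269 nm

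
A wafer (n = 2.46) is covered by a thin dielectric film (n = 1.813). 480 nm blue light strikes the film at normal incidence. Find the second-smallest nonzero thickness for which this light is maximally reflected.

265 nm

Top surface (1.0 → 1.813): reflection off a higher-index medium gives a half-wave phase shift.
Ray reflecting at the bottom interface goes from n = 1.813 toward n = 2.46: a half-wave phase shift.
Zero or two π shifts → no net half-wave offset.
So the condition for constructive reflection is 2 n t = m λ.
The second-smallest nonzero thickness corresponds to m = 2: t = m λ / (2 n) = 2.00 × 480 / (2 × 1.813) = 265 nm.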